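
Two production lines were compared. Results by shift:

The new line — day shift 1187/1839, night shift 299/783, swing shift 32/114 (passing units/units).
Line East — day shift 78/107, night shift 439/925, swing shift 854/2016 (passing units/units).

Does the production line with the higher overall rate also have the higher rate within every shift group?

No

Day shift: the new line 1187/1839 = 64.5%, Line East 78/107 = 72.9% → Line East
Night shift: the new line 299/783 = 38.2%, Line East 439/925 = 47.5% → Line East
Swing shift: the new line 32/114 = 28.1%, Line East 854/2016 = 42.4% → Line East
Overall: the new line 1518/2736 = 55.5%, Line East 1371/3048 = 45.0% → the new line
Line East wins each shift group but the new line wins overall — the comparison reverses. Line East's units skew toward swing shift, which has a lower base rate.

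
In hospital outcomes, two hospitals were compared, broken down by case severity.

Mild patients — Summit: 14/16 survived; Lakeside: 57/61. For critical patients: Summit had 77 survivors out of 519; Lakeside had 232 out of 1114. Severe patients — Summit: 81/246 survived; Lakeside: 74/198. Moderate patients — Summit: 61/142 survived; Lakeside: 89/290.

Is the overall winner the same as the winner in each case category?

No

Mild: Summit 14/16 = 87.5%, Lakeside 57/61 = 93.4% → Lakeside
Critical: Summit 77/519 = 14.8%, Lakeside 232/1114 = 20.8% → Lakeside
Severe: Summit 81/246 = 32.9%, Lakeside 74/198 = 37.4% → Lakeside
Moderate: Summit 61/142 = 43.0%, Lakeside 89/290 = 30.7% → Summit
Overall: Summit 233/923 = 25.2%, Lakeside 452/1663 = 27.2% → Lakeside
Neither sweeps: Summit wins 1 of 4 groups, Lakeside wins 3. Lakeside wins overall but not every group — no Simpson reversal.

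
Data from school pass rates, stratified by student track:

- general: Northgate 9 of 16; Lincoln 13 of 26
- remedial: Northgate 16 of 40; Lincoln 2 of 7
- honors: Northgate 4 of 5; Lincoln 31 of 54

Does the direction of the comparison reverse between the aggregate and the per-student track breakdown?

General: Northgate 9/16 = 56.2%, Lincoln 13/26 = 50.0% → Northgate
Remedial: Northgate 16/40 = 40.0%, Lincoln 2/7 = 28.6% → Northgate
Honors: Northgate 4/5 = 80.0%, Lincoln 31/54 = 57.4% → Northgate
Overall: Northgate 29/61 = 47.5%, Lincoln 46/87 = 52.9% → Lincoln
Northgate wins each student group but Lincoln wins overall — the comparison reverses. Northgate's students skew toward remedial, which has a lower base rate.

Yes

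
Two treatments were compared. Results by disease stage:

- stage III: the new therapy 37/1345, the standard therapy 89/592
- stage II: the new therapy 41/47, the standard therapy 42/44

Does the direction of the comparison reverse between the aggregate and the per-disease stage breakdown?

No

Stage III: the new therapy 37/1345 = 2.8%, the standard therapy 89/592 = 15.0% → the standard therapy
Stage II: the new therapy 41/47 = 87.2%, the standard therapy 42/44 = 95.5% → the standard therapy
Overall: the new therapy 78/1392 = 5.6%, the standard therapy 131/636 = 20.6% → the standard therapy
The standard therapy wins overall and in every disease group — no reversal.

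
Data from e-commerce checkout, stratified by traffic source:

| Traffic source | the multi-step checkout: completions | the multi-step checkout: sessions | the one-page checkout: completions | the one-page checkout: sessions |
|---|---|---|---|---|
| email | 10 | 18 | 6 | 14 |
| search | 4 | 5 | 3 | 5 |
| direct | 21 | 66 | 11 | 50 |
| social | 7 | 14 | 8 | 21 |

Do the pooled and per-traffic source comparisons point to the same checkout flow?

Email: the multi-step checkout 10/18 = 55.6%, the one-page checkout 6/14 = 42.9% → the multi-step checkout
Search: the multi-step checkout 4/5 = 80.0%, the one-page checkout 3/5 = 60.0% → the multi-step checkout
Direct: the multi-step checkout 21/66 = 31.8%, the one-page checkout 11/50 = 22.0% → the multi-step checkout
Social: the multi-step checkout 7/14 = 50.0%, the one-page checkout 8/21 = 38.1% → the multi-step checkout
Overall: the multi-step checkout 42/103 = 40.8%, the one-page checkout 28/90 = 31.1% → the multi-step checkout
The multi-step checkout wins overall and in every traffic group — no reversal.

Yes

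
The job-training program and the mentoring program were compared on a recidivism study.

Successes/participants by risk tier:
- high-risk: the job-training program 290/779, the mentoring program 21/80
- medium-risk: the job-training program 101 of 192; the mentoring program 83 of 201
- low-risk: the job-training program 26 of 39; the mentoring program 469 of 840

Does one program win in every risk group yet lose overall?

Yes

High-risk: the job-training program 290/779 = 37.2%, the mentoring program 21/80 = 26.2% → the job-training program
Medium-risk: the job-training program 101/192 = 52.6%, the mentoring program 83/201 = 41.3% → the job-training program
Low-risk: the job-training program 26/39 = 66.7%, the mentoring program 469/840 = 55.8% → the job-training program
Overall: the job-training program 417/1010 = 41.3%, the mentoring program 573/1121 = 51.1% → the mentoring program
The job-training program wins each risk group but the mentoring program wins overall — the comparison reverses. The job-training program's participants skew toward high-risk, which has a lower base rate.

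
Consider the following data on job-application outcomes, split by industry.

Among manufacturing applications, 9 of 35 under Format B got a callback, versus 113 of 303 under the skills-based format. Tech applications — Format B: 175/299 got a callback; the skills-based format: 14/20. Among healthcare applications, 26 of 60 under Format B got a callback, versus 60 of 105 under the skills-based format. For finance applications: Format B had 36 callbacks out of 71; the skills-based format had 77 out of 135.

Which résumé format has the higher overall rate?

Manufacturing: Format B 9/35 = 25.7%, the skills-based format 113/303 = 37.3% → the skills-based format
Tech: Format B 175/299 = 58.5%, the skills-based format 14/20 = 70.0% → the skills-based format
Healthcare: Format B 26/60 = 43.3%, the skills-based format 60/105 = 57.1% → the skills-based format
Finance: Format B 36/71 = 50.7%, the skills-based format 77/135 = 57.0% → the skills-based format
Overall: Format B 246/465 = 52.9%, the skills-based format 264/563 = 46.9% → Format B
(The skills-based format wins every industry group but Format B wins overall — the skills-based format's applications skew toward the low-rate manufacturing group.)

Format B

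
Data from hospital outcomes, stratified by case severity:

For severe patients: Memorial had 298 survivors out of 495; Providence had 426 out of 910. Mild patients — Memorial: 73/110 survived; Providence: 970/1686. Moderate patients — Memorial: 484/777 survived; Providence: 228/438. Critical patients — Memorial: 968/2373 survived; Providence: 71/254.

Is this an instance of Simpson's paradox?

Yes

Severe: Memorial 298/495 = 60.2%, Providence 426/910 = 46.8% → Memorial
Mild: Memorial 73/110 = 66.4%, Providence 970/1686 = 57.5% → Memorial
Moderate: Memorial 484/777 = 62.3%, Providence 228/438 = 52.1% → Memorial
Critical: Memorial 968/2373 = 40.8%, Providence 71/254 = 28.0% → Memorial
Overall: Memorial 1823/3755 = 48.5%, Providence 1695/3288 = 51.6% → Providence
Memorial wins each case group but Providence wins overall — the comparison reverses. Memorial's patients skew toward critical, which has a lower base rate.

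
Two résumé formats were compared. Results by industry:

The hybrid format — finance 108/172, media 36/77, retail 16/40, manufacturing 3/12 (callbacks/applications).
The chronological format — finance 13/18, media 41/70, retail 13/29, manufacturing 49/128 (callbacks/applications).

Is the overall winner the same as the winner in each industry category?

No

Finance: the hybrid format 108/172 = 62.8%, the chronological format 13/18 = 72.2% → the chronological format
Media: the hybrid format 36/77 = 46.8%, the chronological format 41/70 = 58.6% → the chronological format
Retail: the hybrid format 16/40 = 40.0%, the chronological format 13/29 = 44.8% → the chronological format
Manufacturing: the hybrid format 3/12 = 25.0%, the chronological format 49/128 = 38.3% → the chronological format
Overall: the hybrid format 163/301 = 54.2%, the chronological format 116/245 = 47.3% → the hybrid format
The chronological format wins each industry group but the hybrid format wins overall — the comparison reverses. The chronological format's applications skew toward manufacturing, which has a lower base rate.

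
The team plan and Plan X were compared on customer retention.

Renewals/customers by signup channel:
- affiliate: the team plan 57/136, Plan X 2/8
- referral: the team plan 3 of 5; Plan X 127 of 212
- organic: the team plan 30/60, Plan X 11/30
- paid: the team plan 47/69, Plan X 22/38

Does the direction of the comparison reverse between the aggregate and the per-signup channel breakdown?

Yes

Affiliate: the team plan 57/136 = 41.9%, Plan X 2/8 = 25.0% → the team plan
Referral: the team plan 3/5 = 60.0%, Plan X 127/212 = 59.9% → the team plan
Organic: the team plan 30/60 = 50.0%, Plan X 11/30 = 36.7% → the team plan
Paid: the team plan 47/69 = 68.1%, Plan X 22/38 = 57.9% → the team plan
Overall: the team plan 137/270 = 50.7%, Plan X 162/288 = 56.2% → Plan X
The team plan wins each signup group but Plan X wins overall — the comparison reverses. The team plan's customers skew toward affiliate, which has a lower base rate.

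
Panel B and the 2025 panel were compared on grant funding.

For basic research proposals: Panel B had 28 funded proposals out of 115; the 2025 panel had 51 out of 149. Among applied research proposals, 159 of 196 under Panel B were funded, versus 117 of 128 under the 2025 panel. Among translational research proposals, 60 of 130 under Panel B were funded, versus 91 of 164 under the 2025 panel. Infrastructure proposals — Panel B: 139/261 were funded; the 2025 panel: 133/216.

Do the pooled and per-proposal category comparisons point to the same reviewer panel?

Yes

Basic research: Panel B 28/115 = 24.3%, the 2025 panel 51/149 = 34.2% → the 2025 panel
Applied research: Panel B 159/196 = 81.1%, the 2025 panel 117/128 = 91.4% → the 2025 panel
Translational research: Panel B 60/130 = 46.2%, the 2025 panel 91/164 = 55.5% → the 2025 panel
Infrastructure: Panel B 139/261 = 53.3%, the 2025 panel 133/216 = 61.6% → the 2025 panel
Overall: Panel B 386/702 = 55.0%, the 2025 panel 392/657 = 59.7% → the 2025 panel
The 2025 panel wins overall and in every proposal group — no reversal.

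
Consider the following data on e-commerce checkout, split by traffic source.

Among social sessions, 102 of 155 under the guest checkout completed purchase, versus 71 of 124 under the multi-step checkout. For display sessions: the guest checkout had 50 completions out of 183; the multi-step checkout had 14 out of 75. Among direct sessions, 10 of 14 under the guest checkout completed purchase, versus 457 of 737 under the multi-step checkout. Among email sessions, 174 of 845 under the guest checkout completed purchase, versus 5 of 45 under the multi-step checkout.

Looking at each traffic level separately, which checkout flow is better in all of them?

Social: the guest checkout 102/155 = 65.8%, the multi-step checkout 71/124 = 57.3% → the guest checkout
Display: the guest checkout 50/183 = 27.3%, the multi-step checkout 14/75 = 18.7% → the guest checkout
Direct: the guest checkout 10/14 = 71.4%, the multi-step checkout 457/737 = 62.0% → the guest checkout
Email: the guest checkout 174/845 = 20.6%, the multi-step checkout 5/45 = 11.1% → the guest checkout
The guest checkout has the higher rate in all 4 groups.

the guest checkout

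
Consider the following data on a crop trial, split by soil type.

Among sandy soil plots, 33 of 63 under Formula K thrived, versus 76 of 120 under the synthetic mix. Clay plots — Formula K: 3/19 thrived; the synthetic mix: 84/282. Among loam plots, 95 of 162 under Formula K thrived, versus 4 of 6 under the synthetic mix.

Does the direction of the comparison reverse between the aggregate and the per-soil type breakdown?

Yes

Sandy soil: Formula K 33/63 = 52.4%, the synthetic mix 76/120 = 63.3% → the synthetic mix
Clay: Formula K 3/19 = 15.8%, the synthetic mix 84/282 = 29.8% → the synthetic mix
Loam: Formula K 95/162 = 58.6%, the synthetic mix 4/6 = 66.7% → the synthetic mix
Overall: Formula K 131/244 = 53.7%, the synthetic mix 164/408 = 40.2% → Formula K
The synthetic mix wins each soil group but Formula K wins overall — the comparison reverses. The synthetic mix's plots skew toward clay, which has a lower base rate.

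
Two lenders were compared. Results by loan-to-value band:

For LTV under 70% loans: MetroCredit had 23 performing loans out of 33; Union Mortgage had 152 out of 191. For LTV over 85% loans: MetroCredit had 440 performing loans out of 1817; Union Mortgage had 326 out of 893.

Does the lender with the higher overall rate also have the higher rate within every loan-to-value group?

Yes

LTV under 70%: MetroCredit 23/33 = 69.7%, Union Mortgage 152/191 = 79.6% → Union Mortgage
LTV over 85%: MetroCredit 440/1817 = 24.2%, Union Mortgage 326/893 = 36.5% → Union Mortgage
Overall: MetroCredit 463/1850 = 25.0%, Union Mortgage 478/1084 = 44.1% → Union Mortgage
Union Mortgage wins overall and in every loan-to-value group — no reversal.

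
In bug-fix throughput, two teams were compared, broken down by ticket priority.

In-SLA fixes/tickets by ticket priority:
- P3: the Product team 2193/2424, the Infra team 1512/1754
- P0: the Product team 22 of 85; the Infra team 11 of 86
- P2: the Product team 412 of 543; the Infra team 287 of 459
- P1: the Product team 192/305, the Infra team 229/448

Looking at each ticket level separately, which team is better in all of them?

P3: the Product team 2193/2424 = 90.5%, the Infra team 1512/1754 = 86.2% → the Product team
P0: the Product team 22/85 = 25.9%, the Infra team 11/86 = 12.8% → the Product team
P2: the Product team 412/543 = 75.9%, the Infra team 287/459 = 62.5% → the Product team
P1: the Product team 192/305 = 63.0%, the Infra team 229/448 = 51.1% → the Product team
The Product team has the higher rate in all 4 groups.

the Product team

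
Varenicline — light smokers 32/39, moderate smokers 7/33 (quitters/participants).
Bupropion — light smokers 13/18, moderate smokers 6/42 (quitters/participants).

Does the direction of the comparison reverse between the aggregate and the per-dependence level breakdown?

No

Light smokers: varenicline 32/39 = 82.1%, bupropion 13/18 = 72.2% → varenicline
Moderate smokers: varenicline 7/33 = 21.2%, bupropion 6/42 = 14.3% → varenicline
Overall: varenicline 39/72 = 54.2%, bupropion 19/60 = 31.7% → varenicline
Varenicline wins overall and in every dependence group — no reversal.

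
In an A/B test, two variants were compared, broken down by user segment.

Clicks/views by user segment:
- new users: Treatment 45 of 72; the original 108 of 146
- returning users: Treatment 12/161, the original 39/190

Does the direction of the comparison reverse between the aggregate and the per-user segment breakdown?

New users: Treatment 45/72 = 62.5%, the original 108/146 = 74.0% → the original
Returning users: Treatment 12/161 = 7.5%, the original 39/190 = 20.5% → the original
Overall: Treatment 57/233 = 24.5%, the original 147/336 = 43.8% → the original
The original wins overall and in every user group — no reversal.

No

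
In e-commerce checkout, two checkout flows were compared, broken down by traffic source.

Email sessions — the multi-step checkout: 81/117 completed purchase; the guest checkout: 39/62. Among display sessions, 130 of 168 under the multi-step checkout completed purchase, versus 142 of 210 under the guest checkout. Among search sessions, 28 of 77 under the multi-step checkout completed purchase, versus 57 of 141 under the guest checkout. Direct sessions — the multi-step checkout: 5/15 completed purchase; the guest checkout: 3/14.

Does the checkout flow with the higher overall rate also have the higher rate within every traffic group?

No

Email: the multi-step checkout 81/117 = 69.2%, the guest checkout 39/62 = 62.9% → the multi-step checkout
Display: the multi-step checkout 130/168 = 77.4%, the guest checkout 142/210 = 67.6% → the multi-step checkout
Search: the multi-step checkout 28/77 = 36.4%, the guest checkout 57/141 = 40.4% → the guest checkout
Direct: the multi-step checkout 5/15 = 33.3%, the guest checkout 3/14 = 21.4% → the multi-step checkout
Overall: the multi-step checkout 244/377 = 64.7%, the guest checkout 241/427 = 56.4% → the multi-step checkout
Neither sweeps: the multi-step checkout wins 3 of 4 groups, the guest checkout wins 1. The multi-step checkout wins overall but not every group — no Simpson reversal.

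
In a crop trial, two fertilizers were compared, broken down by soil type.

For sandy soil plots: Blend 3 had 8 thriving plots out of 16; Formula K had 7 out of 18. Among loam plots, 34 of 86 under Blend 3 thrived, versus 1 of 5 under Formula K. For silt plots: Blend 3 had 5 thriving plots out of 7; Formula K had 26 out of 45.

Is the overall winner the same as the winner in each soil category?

No

Sandy soil: Blend 3 8/16 = 50.0%, Formula K 7/18 = 38.9% → Blend 3
Loam: Blend 3 34/86 = 39.5%, Formula K 1/5 = 20.0% → Blend 3
Silt: Blend 3 5/7 = 71.4%, Formula K 26/45 = 57.8% → Blend 3
Overall: Blend 3 47/109 = 43.1%, Formula K 34/68 = 50.0% → Formula K
Blend 3 wins each soil group but Formula K wins overall — the comparison reverses. Blend 3's plots skew toward loam, which has a lower base rate.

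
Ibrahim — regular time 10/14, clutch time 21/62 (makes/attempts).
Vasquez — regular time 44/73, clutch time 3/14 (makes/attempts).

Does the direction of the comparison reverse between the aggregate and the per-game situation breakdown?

Regular time: Ibrahim 10/14 = 71.4%, Vasquez 44/73 = 60.3% → Ibrahim
Clutch time: Ibrahim 21/62 = 33.9%, Vasquez 3/14 = 21.4% → Ibrahim
Overall: Ibrahim 31/76 = 40.8%, Vasquez 47/87 = 54.0% → Vasquez
Ibrahim wins each game group but Vasquez wins overall — the comparison reverses. Ibrahim's attempts skew toward clutch time, which has a lower base rate.

Yes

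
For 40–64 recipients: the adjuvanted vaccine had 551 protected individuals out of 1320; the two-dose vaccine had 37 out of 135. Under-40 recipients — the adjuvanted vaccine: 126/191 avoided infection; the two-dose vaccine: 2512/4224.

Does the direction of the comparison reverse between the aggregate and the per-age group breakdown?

Yes

40–64: the adjuvanted vaccine 551/1320 = 41.7%, the two-dose vaccine 37/135 = 27.4% → the adjuvanted vaccine
Under-40: the adjuvanted vaccine 126/191 = 66.0%, the two-dose vaccine 2512/4224 = 59.5% → the adjuvanted vaccine
Overall: the adjuvanted vaccine 677/1511 = 44.8%, the two-dose vaccine 2549/4359 = 58.5% → the two-dose vaccine
The adjuvanted vaccine wins each age group but the two-dose vaccine wins overall — the comparison reverses. The adjuvanted vaccine's recipients skew toward 40–64, which has a lower base rate.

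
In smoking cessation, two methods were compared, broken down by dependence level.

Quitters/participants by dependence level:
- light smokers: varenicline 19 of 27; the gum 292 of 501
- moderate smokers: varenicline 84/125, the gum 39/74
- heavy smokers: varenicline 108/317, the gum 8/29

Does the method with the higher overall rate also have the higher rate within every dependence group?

No

Light smokers: varenicline 19/27 = 70.4%, the gum 292/501 = 58.3% → varenicline
Moderate smokers: varenicline 84/125 = 67.2%, the gum 39/74 = 52.7% → varenicline
Heavy smokers: varenicline 108/317 = 34.1%, the gum 8/29 = 27.6% → varenicline
Overall: varenicline 211/469 = 45.0%, the gum 339/604 = 56.1% → the gum
Varenicline wins each dependence group but the gum wins overall — the comparison reverses. Varenicline's participants skew toward heavy smokers, which has a lower base rate.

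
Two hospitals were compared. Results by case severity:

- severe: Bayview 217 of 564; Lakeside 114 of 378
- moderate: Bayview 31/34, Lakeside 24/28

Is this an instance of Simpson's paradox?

No

Severe: Bayview 217/564 = 38.5%, Lakeside 114/378 = 30.2% → Bayview
Moderate: Bayview 31/34 = 91.2%, Lakeside 24/28 = 85.7% → Bayview
Overall: Bayview 248/598 = 41.5%, Lakeside 138/406 = 34.0% → Bayview
Bayview wins overall and in every case group — no reversal.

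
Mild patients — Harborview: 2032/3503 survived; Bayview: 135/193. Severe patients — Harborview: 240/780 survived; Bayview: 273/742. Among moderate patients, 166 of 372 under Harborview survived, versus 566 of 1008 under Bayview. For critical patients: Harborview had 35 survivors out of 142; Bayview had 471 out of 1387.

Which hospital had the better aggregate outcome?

Harborview

Mild: Harborview 2032/3503 = 58.0%, Bayview 135/193 = 69.9% → Bayview
Severe: Harborview 240/780 = 30.8%, Bayview 273/742 = 36.8% → Bayview
Moderate: Harborview 166/372 = 44.6%, Bayview 566/1008 = 56.2% → Bayview
Critical: Harborview 35/142 = 24.6%, Bayview 471/1387 = 34.0% → Bayview
Overall: Harborview 2473/4797 = 51.6%, Bayview 1445/3330 = 43.4% → Harborview
(Bayview wins every case group but Harborview wins overall — Bayview's patients skew toward the low-rate critical group.)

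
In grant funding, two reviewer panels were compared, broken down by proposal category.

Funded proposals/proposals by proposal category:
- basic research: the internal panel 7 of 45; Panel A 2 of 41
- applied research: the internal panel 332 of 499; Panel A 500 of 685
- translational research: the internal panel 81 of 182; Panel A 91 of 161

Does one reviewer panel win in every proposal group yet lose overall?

No

Basic research: the internal panel 7/45 = 15.6%, Panel A 2/41 = 4.9% → the internal panel
Applied research: the internal panel 332/499 = 66.5%, Panel A 500/685 = 73.0% → Panel A
Translational research: the internal panel 81/182 = 44.5%, Panel A 91/161 = 56.5% → Panel A
Overall: the internal panel 420/726 = 57.9%, Panel A 593/887 = 66.9% → Panel A
Neither sweeps: the internal panel wins 1 of 3 groups, Panel A wins 2. Panel A wins overall but not every group — no Simpson reversal.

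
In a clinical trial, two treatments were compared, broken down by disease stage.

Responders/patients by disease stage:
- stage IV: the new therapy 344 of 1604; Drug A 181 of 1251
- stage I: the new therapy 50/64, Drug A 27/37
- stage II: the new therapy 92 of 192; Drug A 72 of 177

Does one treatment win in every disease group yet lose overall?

Stage IV: the new therapy 344/1604 = 21.4%, Drug A 181/1251 = 14.5% → the new therapy
Stage I: the new therapy 50/64 = 78.1%, Drug A 27/37 = 73.0% → the new therapy
Stage II: the new therapy 92/192 = 47.9%, Drug A 72/177 = 40.7% → the new therapy
Overall: the new therapy 486/1860 = 26.1%, Drug A 280/1465 = 19.1% → the new therapy
The new therapy wins overall and in every disease group — no reversal.

No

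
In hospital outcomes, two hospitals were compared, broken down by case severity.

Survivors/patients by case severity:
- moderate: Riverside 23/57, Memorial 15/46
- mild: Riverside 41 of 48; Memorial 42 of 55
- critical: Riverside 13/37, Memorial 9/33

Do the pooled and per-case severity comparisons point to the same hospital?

Yes

Moderate: Riverside 23/57 = 40.4%, Memorial 15/46 = 32.6% → Riverside
Mild: Riverside 41/48 = 85.4%, Memorial 42/55 = 76.4% → Riverside
Critical: Riverside 13/37 = 35.1%, Memorial 9/33 = 27.3% → Riverside
Overall: Riverside 77/142 = 54.2%, Memorial 66/134 = 49.3% → Riverside
Riverside wins overall and in every case group — no reversal.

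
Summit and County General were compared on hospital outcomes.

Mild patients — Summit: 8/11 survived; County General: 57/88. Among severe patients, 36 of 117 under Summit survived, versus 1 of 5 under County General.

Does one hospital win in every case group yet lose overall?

Mild: Summit 8/11 = 72.7%, County General 57/88 = 64.8% → Summit
Severe: Summit 36/117 = 30.8%, County General 1/5 = 20.0% → Summit
Overall: Summit 44/128 = 34.4%, County General 58/93 = 62.4% → County General
Summit wins each case group but County General wins overall — the comparison reverses. Summit's patients skew toward severe, which has a lower base rate.

Yes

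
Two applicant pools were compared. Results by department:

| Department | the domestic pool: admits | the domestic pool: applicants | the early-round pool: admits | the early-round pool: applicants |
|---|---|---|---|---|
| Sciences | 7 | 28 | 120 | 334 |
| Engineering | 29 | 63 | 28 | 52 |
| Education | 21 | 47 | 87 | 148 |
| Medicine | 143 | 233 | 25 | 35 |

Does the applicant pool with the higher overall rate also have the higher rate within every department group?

Sciences: the domestic pool 7/28 = 25.0%, the early-round pool 120/334 = 35.9% → the early-round pool
Engineering: the domestic pool 29/63 = 46.0%, the early-round pool 28/52 = 53.8% → the early-round pool
Education: the domestic pool 21/47 = 44.7%, the early-round pool 87/148 = 58.8% → the early-round pool
Medicine: the domestic pool 143/233 = 61.4%, the early-round pool 25/35 = 71.4% → the early-round pool
Overall: the domestic pool 200/371 = 53.9%, the early-round pool 260/569 = 45.7% → the domestic pool
The early-round pool wins each department group but the domestic pool wins overall — the comparison reverses. The early-round pool's applicants skew toward Sciences, which has a lower base rate.

No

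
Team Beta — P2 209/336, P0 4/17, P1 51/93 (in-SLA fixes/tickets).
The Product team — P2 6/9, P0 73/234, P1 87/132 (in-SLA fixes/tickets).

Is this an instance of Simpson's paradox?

P2: Team Beta 209/336 = 62.2%, the Product team 6/9 = 66.7% → the Product team
P0: Team Beta 4/17 = 23.5%, the Product team 73/234 = 31.2% → the Product team
P1: Team Beta 51/93 = 54.8%, the Product team 87/132 = 65.9% → the Product team
Overall: Team Beta 264/446 = 59.2%, the Product team 166/375 = 44.3% → Team Beta
The Product team wins each ticket group but Team Beta wins overall — the comparison reverses. The Product team's tickets skew toward P0, which has a lower base rate.

Yes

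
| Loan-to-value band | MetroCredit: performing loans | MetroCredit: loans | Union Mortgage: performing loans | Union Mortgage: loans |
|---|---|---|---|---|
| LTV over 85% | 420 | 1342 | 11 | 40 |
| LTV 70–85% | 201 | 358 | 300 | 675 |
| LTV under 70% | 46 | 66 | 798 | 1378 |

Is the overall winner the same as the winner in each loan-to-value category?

No

LTV over 85%: MetroCredit 420/1342 = 31.3%, Union Mortgage 11/40 = 27.5% → MetroCredit
LTV 70–85%: MetroCredit 201/358 = 56.1%, Union Mortgage 300/675 = 44.4% → MetroCredit
LTV under 70%: MetroCredit 46/66 = 69.7%, Union Mortgage 798/1378 = 57.9% → MetroCredit
Overall: MetroCredit 667/1766 = 37.8%, Union Mortgage 1109/2093 = 53.0% → Union Mortgage
MetroCredit wins each loan-to-value group but Union Mortgage wins overall — the comparison reverses. MetroCredit's loans skew toward LTV over 85%, which has a lower base rate.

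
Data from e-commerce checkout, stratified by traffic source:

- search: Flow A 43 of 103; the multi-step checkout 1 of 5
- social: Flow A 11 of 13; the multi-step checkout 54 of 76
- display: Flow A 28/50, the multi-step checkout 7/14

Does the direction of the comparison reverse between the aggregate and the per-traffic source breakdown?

Yes

Search: Flow A 43/103 = 41.7%, the multi-step checkout 1/5 = 20.0% → Flow A
Social: Flow A 11/13 = 84.6%, the multi-step checkout 54/76 = 71.1% → Flow A
Display: Flow A 28/50 = 56.0%, the multi-step checkout 7/14 = 50.0% → Flow A
Overall: Flow A 82/166 = 49.4%, the multi-step checkout 62/95 = 65.3% → the multi-step checkout
Flow A wins each traffic group but the multi-step checkout wins overall — the comparison reverses. Flow A's sessions skew toward search, which has a lower base rate.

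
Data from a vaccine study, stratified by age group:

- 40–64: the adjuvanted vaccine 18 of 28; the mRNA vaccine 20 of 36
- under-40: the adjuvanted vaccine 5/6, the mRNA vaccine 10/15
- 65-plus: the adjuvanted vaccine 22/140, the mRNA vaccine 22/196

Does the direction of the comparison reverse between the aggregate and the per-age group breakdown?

No

40–64: the adjuvanted vaccine 18/28 = 64.3%, the mRNA vaccine 20/36 = 55.6% → the adjuvanted vaccine
Under-40: the adjuvanted vaccine 5/6 = 83.3%, the mRNA vaccine 10/15 = 66.7% → the adjuvanted vaccine
65-plus: the adjuvanted vaccine 22/140 = 15.7%, the mRNA vaccine 22/196 = 11.2% → the adjuvanted vaccine
Overall: the adjuvanted vaccine 45/174 = 25.9%, the mRNA vaccine 52/247 = 21.1% → the adjuvanted vaccine
The adjuvanted vaccine wins overall and in every age group — no reversal.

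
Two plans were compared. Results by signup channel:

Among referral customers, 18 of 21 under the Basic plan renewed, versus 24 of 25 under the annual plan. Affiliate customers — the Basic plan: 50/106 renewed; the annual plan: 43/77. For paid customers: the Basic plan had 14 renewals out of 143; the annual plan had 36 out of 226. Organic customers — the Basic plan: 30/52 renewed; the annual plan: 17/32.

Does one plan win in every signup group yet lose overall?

No

Referral: the Basic plan 18/21 = 85.7%, the annual plan 24/25 = 96.0% → the annual plan
Affiliate: the Basic plan 50/106 = 47.2%, the annual plan 43/77 = 55.8% → the annual plan
Paid: the Basic plan 14/143 = 9.8%, the annual plan 36/226 = 15.9% → the annual plan
Organic: the Basic plan 30/52 = 57.7%, the annual plan 17/32 = 53.1% → the Basic plan
Overall: the Basic plan 112/322 = 34.8%, the annual plan 120/360 = 33.3% → the Basic plan
Neither sweeps: the Basic plan wins 1 of 4 groups, the annual plan wins 3. The Basic plan wins overall but not every group — no Simpson reversal.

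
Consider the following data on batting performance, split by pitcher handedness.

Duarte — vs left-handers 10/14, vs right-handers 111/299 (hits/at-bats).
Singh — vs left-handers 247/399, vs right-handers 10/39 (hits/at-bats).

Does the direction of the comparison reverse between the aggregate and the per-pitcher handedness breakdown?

Yes

Vs left-handers: Duarte 10/14 = 71.4%, Singh 247/399 = 61.9% → Duarte
Vs right-handers: Duarte 111/299 = 37.1%, Singh 10/39 = 25.6% → Duarte
Overall: Duarte 121/313 = 38.7%, Singh 257/438 = 58.7% → Singh
Duarte wins each pitcher group but Singh wins overall — the comparison reverses. Duarte's at-bats skew toward vs right-handers, which has a lower base rate.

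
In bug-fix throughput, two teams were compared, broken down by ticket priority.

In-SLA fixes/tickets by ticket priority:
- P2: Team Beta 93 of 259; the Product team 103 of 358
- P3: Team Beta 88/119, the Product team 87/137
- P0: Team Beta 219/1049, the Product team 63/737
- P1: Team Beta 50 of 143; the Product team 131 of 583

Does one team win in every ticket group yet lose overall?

P2: Team Beta 93/259 = 35.9%, the Product team 103/358 = 28.8% → Team Beta
P3: Team Beta 88/119 = 73.9%, the Product team 87/137 = 63.5% → Team Beta
P0: Team Beta 219/1049 = 20.9%, the Product team 63/737 = 8.5% → Team Beta
P1: Team Beta 50/143 = 35.0%, the Product team 131/583 = 22.5% → Team Beta
Overall: Team Beta 450/1570 = 28.7%, the Product team 384/1815 = 21.2% → Team Beta
Team Beta wins overall and in every ticket group — no reversal.

No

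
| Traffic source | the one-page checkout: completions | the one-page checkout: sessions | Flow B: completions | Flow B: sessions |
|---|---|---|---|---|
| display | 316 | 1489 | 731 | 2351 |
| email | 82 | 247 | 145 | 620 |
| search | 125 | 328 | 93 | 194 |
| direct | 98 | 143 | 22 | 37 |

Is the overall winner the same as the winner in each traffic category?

Display: the one-page checkout 316/1489 = 21.2%, Flow B 731/2351 = 31.1% → Flow B
Email: the one-page checkout 82/247 = 33.2%, Flow B 145/620 = 23.4% → the one-page checkout
Search: the one-page checkout 125/328 = 38.1%, Flow B 93/194 = 47.9% → Flow B
Direct: the one-page checkout 98/143 = 68.5%, Flow B 22/37 = 59.5% → the one-page checkout
Overall: the one-page checkout 621/2207 = 28.1%, Flow B 991/3202 = 30.9% → Flow B
Neither sweeps: the one-page checkout wins 2 of 4 groups, Flow B wins 2. Flow B wins overall but not every group — no Simpson reversal.

No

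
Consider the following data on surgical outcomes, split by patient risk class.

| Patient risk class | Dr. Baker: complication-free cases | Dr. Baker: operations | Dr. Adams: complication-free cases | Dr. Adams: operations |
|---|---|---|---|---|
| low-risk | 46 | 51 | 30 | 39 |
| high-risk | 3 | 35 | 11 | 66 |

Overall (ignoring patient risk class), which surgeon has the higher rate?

Low-risk: Dr. Baker 46/51 = 90.2%, Dr. Adams 30/39 = 76.9% → Dr. Baker
High-risk: Dr. Baker 3/35 = 8.6%, Dr. Adams 11/66 = 16.7% → Dr. Adams
Overall: Dr. Baker 49/86 = 57.0%, Dr. Adams 41/105 = 39.0% → Dr. Baker
(Neither sweeps every patient risk group, but Dr. Baker has the higher pooled rate.)

Dr. Baker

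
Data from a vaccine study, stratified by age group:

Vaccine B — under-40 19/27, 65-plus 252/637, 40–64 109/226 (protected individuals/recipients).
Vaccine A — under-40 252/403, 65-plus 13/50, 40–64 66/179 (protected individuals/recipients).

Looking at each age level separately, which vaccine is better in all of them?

Vaccine B

Under-40: Vaccine B 19/27 = 70.4%, Vaccine A 252/403 = 62.5% → Vaccine B
65-plus: Vaccine B 252/637 = 39.6%, Vaccine A 13/50 = 26.0% → Vaccine B
40–64: Vaccine B 109/226 = 48.2%, Vaccine A 66/179 = 36.9% → Vaccine B
Vaccine B has the higher rate in all 3 groups.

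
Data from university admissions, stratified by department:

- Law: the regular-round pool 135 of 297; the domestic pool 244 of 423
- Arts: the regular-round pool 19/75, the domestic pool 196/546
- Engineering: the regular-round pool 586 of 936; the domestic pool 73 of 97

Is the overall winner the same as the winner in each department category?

No

Law: the regular-round pool 135/297 = 45.5%, the domestic pool 244/423 = 57.7% → the domestic pool
Arts: the regular-round pool 19/75 = 25.3%, the domestic pool 196/546 = 35.9% → the domestic pool
Engineering: the regular-round pool 586/936 = 62.6%, the domestic pool 73/97 = 75.3% → the domestic pool
Overall: the regular-round pool 740/1308 = 56.6%, the domestic pool 513/1066 = 48.1% → the regular-round pool
The domestic pool wins each department group but the regular-round pool wins overall — the comparison reverses. The domestic pool's applicants skew toward Arts, which has a lower base rate.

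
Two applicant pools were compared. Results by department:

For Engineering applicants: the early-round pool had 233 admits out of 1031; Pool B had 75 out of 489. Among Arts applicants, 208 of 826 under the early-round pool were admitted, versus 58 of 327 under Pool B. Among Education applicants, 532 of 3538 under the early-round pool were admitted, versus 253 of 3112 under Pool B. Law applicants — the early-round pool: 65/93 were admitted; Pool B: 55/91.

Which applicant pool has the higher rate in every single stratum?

the early-round pool

Engineering: the early-round pool 233/1031 = 22.6%, Pool B 75/489 = 15.3% → the early-round pool
Arts: the early-round pool 208/826 = 25.2%, Pool B 58/327 = 17.7% → the early-round pool
Education: the early-round pool 532/3538 = 15.0%, Pool B 253/3112 = 8.1% → the early-round pool
Law: the early-round pool 65/93 = 69.9%, Pool B 55/91 = 60.4% → the early-round pool
The early-round pool has the higher rate in all 4 groups.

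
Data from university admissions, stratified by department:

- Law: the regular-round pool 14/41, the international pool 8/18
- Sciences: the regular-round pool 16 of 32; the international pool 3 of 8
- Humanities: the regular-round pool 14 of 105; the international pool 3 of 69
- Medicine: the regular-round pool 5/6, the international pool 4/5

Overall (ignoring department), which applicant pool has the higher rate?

Law: the regular-round pool 14/41 = 34.1%, the international pool 8/18 = 44.4% → the international pool
Sciences: the regular-round pool 16/32 = 50.0%, the international pool 3/8 = 37.5% → the regular-round pool
Humanities: the regular-round pool 14/105 = 13.3%, the international pool 3/69 = 4.3% → the regular-round pool
Medicine: the regular-round pool 5/6 = 83.3%, the international pool 4/5 = 80.0% → the regular-round pool
Overall: the regular-round pool 49/184 = 26.6%, the international pool 18/100 = 18.0% → the regular-round pool
(Neither sweeps every department group, but the regular-round pool has the higher pooled rate.)

the regular-round pool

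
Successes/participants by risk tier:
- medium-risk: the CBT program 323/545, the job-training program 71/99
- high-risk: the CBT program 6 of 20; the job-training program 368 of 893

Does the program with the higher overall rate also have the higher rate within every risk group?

No

Medium-risk: the CBT program 323/545 = 59.3%, the job-training program 71/99 = 71.7% → the job-training program
High-risk: the CBT program 6/20 = 30.0%, the job-training program 368/893 = 41.2% → the job-training program
Overall: the CBT program 329/565 = 58.2%, the job-training program 439/992 = 44.3% → the CBT program
The job-training program wins each risk group but the CBT program wins overall — the comparison reverses. The job-training program's participants skew toward high-risk, which has a lower base rate.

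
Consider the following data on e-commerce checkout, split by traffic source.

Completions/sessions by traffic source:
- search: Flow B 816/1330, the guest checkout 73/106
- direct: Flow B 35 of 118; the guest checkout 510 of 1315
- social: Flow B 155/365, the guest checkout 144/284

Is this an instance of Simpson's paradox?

Search: Flow B 816/1330 = 61.4%, the guest checkout 73/106 = 68.9% → the guest checkout
Direct: Flow B 35/118 = 29.7%, the guest checkout 510/1315 = 38.8% → the guest checkout
Social: Flow B 155/365 = 42.5%, the guest checkout 144/284 = 50.7% → the guest checkout
Overall: Flow B 1006/1813 = 55.5%, the guest checkout 727/1705 = 42.6% → Flow B
The guest checkout wins each traffic group but Flow B wins overall — the comparison reverses. The guest checkout's sessions skew toward direct, which has a lower base rate.

Yes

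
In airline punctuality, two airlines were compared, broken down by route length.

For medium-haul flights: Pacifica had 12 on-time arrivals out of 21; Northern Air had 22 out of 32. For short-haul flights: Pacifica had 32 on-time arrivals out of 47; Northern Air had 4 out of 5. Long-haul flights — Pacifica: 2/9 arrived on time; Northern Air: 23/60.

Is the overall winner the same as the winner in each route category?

No

Medium-haul: Pacifica 12/21 = 57.1%, Northern Air 22/32 = 68.8% → Northern Air
Short-haul: Pacifica 32/47 = 68.1%, Northern Air 4/5 = 80.0% → Northern Air
Long-haul: Pacifica 2/9 = 22.2%, Northern Air 23/60 = 38.3% → Northern Air
Overall: Pacifica 46/77 = 59.7%, Northern Air 49/97 = 50.5% → Pacifica
Northern Air wins each route group but Pacifica wins overall — the comparison reverses. Northern Air's flights skew toward long-haul, which has a lower base rate.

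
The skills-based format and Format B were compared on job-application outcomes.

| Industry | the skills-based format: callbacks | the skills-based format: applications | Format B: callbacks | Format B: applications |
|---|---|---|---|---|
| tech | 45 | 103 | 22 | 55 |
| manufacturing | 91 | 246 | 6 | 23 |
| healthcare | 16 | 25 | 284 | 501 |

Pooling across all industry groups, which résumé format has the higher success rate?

Tech: the skills-based format 45/103 = 43.7%, Format B 22/55 = 40.0% → the skills-based format
Manufacturing: the skills-based format 91/246 = 37.0%, Format B 6/23 = 26.1% → the skills-based format
Healthcare: the skills-based format 16/25 = 64.0%, Format B 284/501 = 56.7% → the skills-based format
Overall: the skills-based format 152/374 = 40.6%, Format B 312/579 = 53.9% → Format B
(The skills-based format wins every industry group but Format B wins overall — the skills-based format's applications skew toward the low-rate manufacturing group.)

Format B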